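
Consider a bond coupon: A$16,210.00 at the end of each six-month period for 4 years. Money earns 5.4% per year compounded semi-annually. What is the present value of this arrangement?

This is an ordinary annuity: 8 payments of A$16,210.00 at the end of each six-month period.
Periodic rate r = 0.054/2 per half-year; n is counted in half-years.
PV = PMT × [(1 − (1+r)^−n)/r] = 16,210 × [1 − (1+r)^−8] / r = A$115,243.08

A$115,243.08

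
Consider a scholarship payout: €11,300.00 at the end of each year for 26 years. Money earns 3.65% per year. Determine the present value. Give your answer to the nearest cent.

€187,694.68

This is an ordinary annuity: 26 payments of €11,300.00 at the end of each year.
Periodic rate r = 0.0365 per year.
PV = PMT × [(1 − (1+r)^−n)/r] = 11,300 × [1 − (1+r)^−26] / r = €187,694.68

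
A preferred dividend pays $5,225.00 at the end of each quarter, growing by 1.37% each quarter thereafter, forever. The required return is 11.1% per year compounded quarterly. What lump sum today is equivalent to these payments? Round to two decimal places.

$371,886.12

Periodic rate r = 0.111/4 per quarter.
Growing perpetuity (Gordon): PV = PMT₁ / (r − g) = 5,225 / (r − 0.0137) = $371,886.12.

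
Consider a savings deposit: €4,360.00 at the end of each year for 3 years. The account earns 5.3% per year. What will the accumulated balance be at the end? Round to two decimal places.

€13,785.49

This is an ordinary annuity: 3 deposits of €4,360.00 at the end of each year.
Periodic rate r = 0.053 per year.
FV = PMT × [((1+r)^n − 1)/r] = 4,360 × [(1+r)^3 − 1] / r = €13,785.49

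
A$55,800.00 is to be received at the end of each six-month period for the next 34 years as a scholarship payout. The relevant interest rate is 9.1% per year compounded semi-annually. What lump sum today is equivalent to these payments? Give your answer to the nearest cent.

A$1,166,863.86

This is an ordinary annuity: 68 payments of A$55,800.00 at the end of each six-month period.
Periodic rate r = 0.091/2 per half-year; n is counted in half-years.
PV = PMT × [(1 − (1+r)^−n)/r] = 55,800 × [1 − (1+r)^−68] / r = A$1,166,863.86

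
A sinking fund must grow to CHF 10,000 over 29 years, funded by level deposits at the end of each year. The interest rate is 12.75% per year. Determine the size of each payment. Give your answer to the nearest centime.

Level ordinary annuity; solve FV = PMT × [((1+r)^n − 1)/r] for PMT.
Periodic rate r = 0.1275 per year.
With n = 29: PMT = 10,000 / ([((1+r)^n − 1)/r]) = CHF 40.52

CHF 40.52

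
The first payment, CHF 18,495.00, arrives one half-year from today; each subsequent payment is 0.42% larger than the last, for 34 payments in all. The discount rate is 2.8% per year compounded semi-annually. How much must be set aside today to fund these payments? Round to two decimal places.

CHF 530,728.12

Periodic rate r = 0.028/2 per half-year; n is counted in half-years.
Growing ordinary annuity: PV = PMT₁ × [1 − ((1+g)/(1+r))^n] / (r − g) = 18,495 × [1 − ((1+0.0042)/(1+r))^34] / (r − 0.0042) = CHF 530,728.12.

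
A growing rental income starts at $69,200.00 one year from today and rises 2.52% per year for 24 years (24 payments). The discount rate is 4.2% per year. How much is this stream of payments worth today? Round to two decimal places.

Periodic rate r = 0.042 per year.
Growing ordinary annuity: PV = PMT₁ × [1 − ((1+g)/(1+r))^n] / (r − g) = 69,200 × [1 − ((1+0.0252)/(1+r))^24] / (r − 0.0252) = $1,330,501.07.

$1,330,501.07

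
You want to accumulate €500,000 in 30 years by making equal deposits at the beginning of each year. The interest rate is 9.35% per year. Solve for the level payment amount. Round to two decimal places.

Level annuity due; solve FV = PMT × [((1+r)^n − 1)/r] × (1+r) for PMT.
Periodic rate r = 0.0935 per year.
With n = 30: PMT = 500,000 / ([((1+r)^n − 1)/r] × (1+r)) = €3,141.94

€3,141.94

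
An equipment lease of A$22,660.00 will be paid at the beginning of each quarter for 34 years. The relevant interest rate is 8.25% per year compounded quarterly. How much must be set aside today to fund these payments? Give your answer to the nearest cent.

A$1,051,514.89

This is an annuity due: 136 payments of A$22,660.00 at the beginning of each quarter.
Periodic rate r = 0.0825/4 per quarter; n is counted in quarters.
PV = PMT × [(1 − (1+r)^−n)/r] × (1+r) = 22,660 × [1 − (1+r)^−136] / r × (1+r) = A$1,051,514.89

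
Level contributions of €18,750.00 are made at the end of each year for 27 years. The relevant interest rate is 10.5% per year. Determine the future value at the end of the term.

This is an ordinary annuity: 27 deposits of €18,750.00 at the end of each year.
Periodic rate r = 0.105 per year.
FV = PMT × [((1+r)^n − 1)/r] = 18,750 × [(1+r)^27 − 1] / r = €2,467,450.75

€2,467,450.75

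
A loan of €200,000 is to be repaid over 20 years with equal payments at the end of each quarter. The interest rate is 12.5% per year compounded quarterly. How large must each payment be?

€6,832.74

Level ordinary annuity; solve PV = PMT × [(1 − (1+r)^−n)/r] for PMT.
Periodic rate r = 0.125/4 per quarter; n is counted in quarters.
With n = 80: PMT = 200,000 / ([(1 − (1+r)^−n)/r]) = €6,832.74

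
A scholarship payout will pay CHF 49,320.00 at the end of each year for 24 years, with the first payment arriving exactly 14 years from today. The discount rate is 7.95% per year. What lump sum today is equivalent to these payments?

CHF 192,894.13

Ordinary annuity of 24 payments, first payment at period 14.
Periodic rate r = 0.0795 per year.
The ordinary-annuity PV formula values the stream one period before the first payment (period 13); discount that back 13 periods:
PV₀ = 49,320 × [1 − (1+r)^−24] / r × (1+r)^−13 = CHF 192,894.13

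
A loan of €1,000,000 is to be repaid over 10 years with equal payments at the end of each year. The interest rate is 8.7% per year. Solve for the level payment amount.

€153,768.59

Level ordinary annuity; solve PV = PMT × [(1 − (1+r)^−n)/r] for PMT.
Periodic rate r = 0.087 per year.
With n = 10: PMT = 1,000,000 / ([(1 − (1+r)^−n)/r]) = €153,768.59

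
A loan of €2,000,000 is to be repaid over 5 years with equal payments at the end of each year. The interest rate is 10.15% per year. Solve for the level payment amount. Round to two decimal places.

€529,618.22

Level ordinary annuity; solve PV = PMT × [(1 − (1+r)^−n)/r] for PMT.
Periodic rate r = 0.1015 per year.
With n = 5: PMT = 2,000,000 / ([(1 − (1+r)^−n)/r]) = €529,618.22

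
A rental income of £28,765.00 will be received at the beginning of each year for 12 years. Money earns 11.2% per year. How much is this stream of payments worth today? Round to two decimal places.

This is an annuity due: 12 payments of £28,765.00 at the beginning of each year.
Periodic rate r = 0.112 per year.
PV = PMT × [(1 − (1+r)^−n)/r] × (1+r) = 28,765 × [1 − (1+r)^−12] / r × (1+r) = £205,705.12

£205,705.12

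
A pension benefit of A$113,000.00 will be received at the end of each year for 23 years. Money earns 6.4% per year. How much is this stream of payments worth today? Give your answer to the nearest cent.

A$1,341,746.85

This is an ordinary annuity: 23 payments of A$113,000.00 at the end of each year.
Periodic rate r = 0.064 per year.
PV = PMT × [(1 − (1+r)^−n)/r] = 113,000 × [1 − (1+r)^−23] / r = A$1,341,746.85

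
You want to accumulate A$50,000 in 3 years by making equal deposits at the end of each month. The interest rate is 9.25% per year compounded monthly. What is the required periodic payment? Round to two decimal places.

Level ordinary annuity; solve FV = PMT × [((1+r)^n − 1)/r] for PMT.
Periodic rate r = 0.0925/12 per month; n is counted in months.
With n = 36: PMT = 50,000 / ([((1+r)^n − 1)/r]) = A$1,210.39

A$1,210.39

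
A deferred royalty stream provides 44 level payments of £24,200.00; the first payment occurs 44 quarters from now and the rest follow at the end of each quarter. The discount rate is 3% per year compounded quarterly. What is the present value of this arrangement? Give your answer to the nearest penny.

Ordinary annuity of 44 payments, first payment at period 44.
Periodic rate r = 0.03/4 per quarter; n is counted in quarters.
The ordinary-annuity PV formula values the stream one period before the first payment (period 43); discount that back 43 periods:
PV₀ = 24,200 × [1 − (1+r)^−44] / r × (1+r)^−43 = £655,647.06

£655,647.06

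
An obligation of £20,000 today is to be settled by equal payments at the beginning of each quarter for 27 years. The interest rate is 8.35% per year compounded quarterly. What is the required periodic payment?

£458.17

Level annuity due; solve PV = PMT × [(1 − (1+r)^−n)/r] × (1+r) for PMT.
Periodic rate r = 0.0835/4 per quarter; n is counted in quarters.
With n = 108: PMT = 20,000 / ([(1 − (1+r)^−n)/r] × (1+r)) = £458.17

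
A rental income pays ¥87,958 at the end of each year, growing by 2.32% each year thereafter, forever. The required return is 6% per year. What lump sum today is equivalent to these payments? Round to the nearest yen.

¥2,390,163

Periodic rate r = 0.06 per year.
Growing perpetuity (Gordon): PV = PMT₁ / (r − g) = 87,958 / (r − 0.0232) = ¥2,390,163.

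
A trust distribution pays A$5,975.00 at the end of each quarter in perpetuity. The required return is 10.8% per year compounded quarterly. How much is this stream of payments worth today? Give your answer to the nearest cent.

A$221,296.30

Periodic rate r = 0.108/4 per quarter.
Level perpetuity: PV = PMT / r = 5,975 / (0.108/4) = A$221,296.30.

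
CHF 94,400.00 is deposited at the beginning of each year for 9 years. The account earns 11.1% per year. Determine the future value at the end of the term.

CHF 1,491,779.65

This is an annuity due: 9 deposits of CHF 94,400.00 at the beginning of each year.
Periodic rate r = 0.111 per year.
FV = PMT × [((1+r)^n − 1)/r] × (1+r) = 94,400 × [(1+r)^9 − 1] / r × (1+r) = CHF 1,491,779.65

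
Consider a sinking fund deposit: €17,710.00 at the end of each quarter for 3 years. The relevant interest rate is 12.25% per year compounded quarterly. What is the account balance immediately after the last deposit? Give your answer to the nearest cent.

€252,235.14

This is an ordinary annuity: 12 deposits of €17,710.00 at the end of each quarter.
Periodic rate r = 0.1225/4 per quarter; n is counted in quarters.
FV = PMT × [((1+r)^n − 1)/r] = 17,710 × [(1+r)^12 − 1] / r = €252,235.14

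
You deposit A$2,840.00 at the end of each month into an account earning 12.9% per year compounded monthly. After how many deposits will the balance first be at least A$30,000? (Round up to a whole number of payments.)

Periodic rate r = 0.129/12 per month; n is counted in months.
Ordinary annuity FV: 30,000 = 2,840 × [((1+r)^n − 1)/r].
(1+r)^n = 1 + 30,000 × r / 2,840, so n = ln(1 + 30,000·r/2,840) / ln(1+r) = 10.06.
Round up to a whole number of payments: n = 11.

11 payments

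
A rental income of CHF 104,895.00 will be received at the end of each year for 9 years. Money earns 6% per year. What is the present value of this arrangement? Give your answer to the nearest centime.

CHF 713,463.51

This is an ordinary annuity: 9 payments of CHF 104,895.00 at the end of each year.
Periodic rate r = 0.06 per year.
PV = PMT × [(1 − (1+r)^−n)/r] = 104,895 × [1 − (1+r)^−9] / r = CHF 713,463.51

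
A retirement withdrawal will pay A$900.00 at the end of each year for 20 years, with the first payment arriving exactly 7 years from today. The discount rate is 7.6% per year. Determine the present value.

Ordinary annuity of 20 payments, first payment at period 7.
Periodic rate r = 0.076 per year.
The ordinary-annuity PV formula values the stream one period before the first payment (period 6); discount that back 6 periods:
PV₀ = 900 × [1 − (1+r)^−20] / r × (1+r)^−6 = A$5,867.31

A$5,867.31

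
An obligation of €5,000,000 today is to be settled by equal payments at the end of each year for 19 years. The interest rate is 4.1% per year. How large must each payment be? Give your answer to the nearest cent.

€383,933.88

Level ordinary annuity; solve PV = PMT × [(1 − (1+r)^−n)/r] for PMT.
Periodic rate r = 0.041 per year.
With n = 19: PMT = 5,000,000 / ([(1 − (1+r)^−n)/r]) = €383,933.88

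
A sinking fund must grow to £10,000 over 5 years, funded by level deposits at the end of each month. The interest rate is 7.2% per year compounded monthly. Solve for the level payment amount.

Level ordinary annuity; solve FV = PMT × [((1+r)^n − 1)/r] for PMT.
Periodic rate r = 0.072/12 per month; n is counted in months.
With n = 60: PMT = 10,000 / ([((1+r)^n − 1)/r]) = £138.96

£138.96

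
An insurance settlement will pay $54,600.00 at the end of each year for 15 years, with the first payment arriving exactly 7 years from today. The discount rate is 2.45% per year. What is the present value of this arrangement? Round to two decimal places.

Ordinary annuity of 15 payments, first payment at period 7.
Periodic rate r = 0.0245 per year.
The ordinary-annuity PV formula values the stream one period before the first payment (period 6); discount that back 6 periods:
PV₀ = 54,600 × [1 − (1+r)^−15] / r × (1+r)^−6 = $586,797.93

$586,797.93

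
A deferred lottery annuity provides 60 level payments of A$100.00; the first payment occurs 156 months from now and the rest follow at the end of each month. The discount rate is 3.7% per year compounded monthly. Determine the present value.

A$3,394.31

Ordinary annuity of 60 payments, first payment at period 156.
Periodic rate r = 0.037/12 per month; n is counted in months.
The ordinary-annuity PV formula values the stream one period before the first payment (period 155); discount that back 155 periods:
PV₀ = 100 × [1 − (1+r)^−60] / r × (1+r)^−155 = A$3,394.31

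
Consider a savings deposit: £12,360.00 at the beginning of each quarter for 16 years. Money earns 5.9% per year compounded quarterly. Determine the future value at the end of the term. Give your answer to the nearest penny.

This is an annuity due: 64 deposits of £12,360.00 at the beginning of each quarter.
Periodic rate r = 0.059/4 per quarter; n is counted in quarters.
FV = PMT × [((1+r)^n − 1)/r] × (1+r) = 12,360 × [(1+r)^64 − 1] / r × (1+r) = £1,320,201.68

£1,320,201.68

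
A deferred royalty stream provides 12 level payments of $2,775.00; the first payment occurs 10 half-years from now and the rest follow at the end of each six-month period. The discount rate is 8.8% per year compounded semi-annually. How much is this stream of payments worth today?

Ordinary annuity of 12 payments, first payment at period 10.
Periodic rate r = 0.088/2 per half-year; n is counted in half-years.
The ordinary-annuity PV formula values the stream one period before the first payment (period 9); discount that back 9 periods:
PV₀ = 2,775 × [1 − (1+r)^−12] / r × (1+r)^−9 = $17,273.23

$17,273.23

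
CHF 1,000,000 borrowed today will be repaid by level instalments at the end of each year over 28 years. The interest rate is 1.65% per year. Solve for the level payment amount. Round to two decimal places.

Level ordinary annuity; solve PV = PMT × [(1 − (1+r)^−n)/r] for PMT.
Periodic rate r = 0.0165 per year.
With n = 28: PMT = 1,000,000 / ([(1 − (1+r)^−n)/r]) = CHF 44,886.00

CHF 44,886.00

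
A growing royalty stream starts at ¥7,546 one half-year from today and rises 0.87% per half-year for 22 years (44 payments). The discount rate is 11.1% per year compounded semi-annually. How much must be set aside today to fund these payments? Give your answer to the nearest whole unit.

Periodic rate r = 0.111/2 per half-year; n is counted in half-years.
Growing ordinary annuity: PV = PMT₁ × [1 − ((1+g)/(1+r))^n] / (r − g) = 7,546 × [1 − ((1+0.0087)/(1+r))^44] / (r − 0.0087) = ¥139,319.

¥139,319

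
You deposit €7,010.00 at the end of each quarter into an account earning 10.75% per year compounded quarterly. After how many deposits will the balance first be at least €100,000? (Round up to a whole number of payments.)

Periodic rate r = 0.1075/4 per quarter; n is counted in quarters.
Ordinary annuity FV: 100,000 = 7,010 × [((1+r)^n − 1)/r].
(1+r)^n = 1 + 100,000 × r / 7,010, so n = ln(1 + 100,000·r/7,010) / ln(1+r) = 12.24.
Round up to a whole number of payments: n = 13.

13 payments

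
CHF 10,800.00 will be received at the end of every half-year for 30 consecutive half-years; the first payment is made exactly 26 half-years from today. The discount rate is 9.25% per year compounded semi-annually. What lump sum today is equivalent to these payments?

Ordinary annuity of 30 payments, first payment at period 26.
Periodic rate r = 0.0925/2 per half-year; n is counted in half-years.
The ordinary-annuity PV formula values the stream one period before the first payment (period 25); discount that back 25 periods:
PV₀ = 10,800 × [1 − (1+r)^−30] / r × (1+r)^−25 = CHF 55,984.35

CHF 55,984.35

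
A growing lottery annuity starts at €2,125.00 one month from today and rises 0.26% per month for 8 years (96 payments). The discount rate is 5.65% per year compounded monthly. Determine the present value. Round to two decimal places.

€184,073.51

Periodic rate r = 0.0565/12 per month; n is counted in months.
Growing ordinary annuity: PV = PMT₁ × [1 − ((1+g)/(1+r))^n] / (r − g) = 2,125 × [1 − ((1+0.0026)/(1+r))^96] / (r − 0.0026) = €184,073.51.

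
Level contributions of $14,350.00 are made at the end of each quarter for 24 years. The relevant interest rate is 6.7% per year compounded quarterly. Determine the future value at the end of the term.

$3,364,119.53

This is an ordinary annuity: 96 deposits of $14,350.00 at the end of each quarter.
Periodic rate r = 0.067/4 per quarter; n is counted in quarters.
FV = PMT × [((1+r)^n − 1)/r] = 14,350 × [(1+r)^96 − 1] / r = $3,364,119.53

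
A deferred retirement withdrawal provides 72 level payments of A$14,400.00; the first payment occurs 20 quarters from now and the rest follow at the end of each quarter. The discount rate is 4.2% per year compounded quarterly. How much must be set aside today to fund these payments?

A$594,448.58

Ordinary annuity of 72 payments, first payment at period 20.
Periodic rate r = 0.042/4 per quarter; n is counted in quarters.
The ordinary-annuity PV formula values the stream one period before the first payment (period 19); discount that back 19 periods:
PV₀ = 14,400 × [1 − (1+r)^−72] / r × (1+r)^−19 = A$594,448.58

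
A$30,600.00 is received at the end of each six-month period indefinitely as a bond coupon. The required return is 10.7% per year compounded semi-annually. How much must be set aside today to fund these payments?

A$571,962.62

Periodic rate r = 0.107/2 per half-year.
Level perpetuity: PV = PMT / r = 30,600 / (0.107/2) = A$571,962.62.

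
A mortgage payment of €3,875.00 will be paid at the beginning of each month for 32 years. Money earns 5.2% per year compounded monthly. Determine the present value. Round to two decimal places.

€727,410.01

This is an annuity due: 384 payments of €3,875.00 at the beginning of each month.
Periodic rate r = 0.052/12 per month; n is counted in months.
PV = PMT × [(1 − (1+r)^−n)/r] × (1+r) = 3,875 × [1 − (1+r)^−384] / r × (1+r) = €727,410.01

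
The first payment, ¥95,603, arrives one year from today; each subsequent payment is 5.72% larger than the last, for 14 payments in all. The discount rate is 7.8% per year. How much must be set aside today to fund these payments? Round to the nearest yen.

Periodic rate r = 0.078 per year.
Growing ordinary annuity: PV = PMT₁ × [1 − ((1+g)/(1+r))^n] / (r − g) = 95,603 × [1 − ((1+0.0572)/(1+r))^14] / (r − 0.0572) = ¥1,097,284.

¥1,097,284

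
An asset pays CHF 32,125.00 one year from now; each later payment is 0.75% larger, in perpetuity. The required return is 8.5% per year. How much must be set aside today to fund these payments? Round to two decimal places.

CHF 414,516.13

Periodic rate r = 0.085 per year.
Growing perpetuity (Gordon): PV = PMT₁ / (r − g) = 32,125 / (r − 0.0075) = CHF 414,516.13.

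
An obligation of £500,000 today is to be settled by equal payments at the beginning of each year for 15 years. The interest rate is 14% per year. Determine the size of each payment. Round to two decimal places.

Level annuity due; solve PV = PMT × [(1 − (1+r)^−n)/r] × (1+r) for PMT.
Periodic rate r = 0.14 per year.
With n = 15: PMT = 500,000 / ([(1 − (1+r)^−n)/r] × (1+r)) = £71,407.44

£71,407.44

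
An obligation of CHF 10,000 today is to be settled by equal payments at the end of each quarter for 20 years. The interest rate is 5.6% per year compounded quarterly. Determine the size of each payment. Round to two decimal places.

CHF 208.59

Level ordinary annuity; solve PV = PMT × [(1 − (1+r)^−n)/r] for PMT.
Periodic rate r = 0.056/4 per quarter; n is counted in quarters.
With n = 80: PMT = 10,000 / ([(1 − (1+r)^−n)/r]) = CHF 208.59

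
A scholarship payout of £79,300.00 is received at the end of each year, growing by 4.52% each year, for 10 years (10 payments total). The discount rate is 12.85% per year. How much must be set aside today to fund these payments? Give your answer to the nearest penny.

£509,793.19

Periodic rate r = 0.1285 per year.
Growing ordinary annuity: PV = PMT₁ × [1 − ((1+g)/(1+r))^n] / (r − g) = 79,300 × [1 − ((1+0.0452)/(1+r))^10] / (r − 0.0452) = £509,793.19.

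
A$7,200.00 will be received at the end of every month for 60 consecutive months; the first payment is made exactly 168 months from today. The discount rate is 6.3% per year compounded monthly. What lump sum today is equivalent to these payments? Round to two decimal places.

A$154,218.61

Ordinary annuity of 60 payments, first payment at period 168.
Periodic rate r = 0.063/12 per month; n is counted in months.
The ordinary-annuity PV formula values the stream one period before the first payment (period 167); discount that back 167 periods:
PV₀ = 7,200 × [1 − (1+r)^−60] / r × (1+r)^−167 = A$154,218.61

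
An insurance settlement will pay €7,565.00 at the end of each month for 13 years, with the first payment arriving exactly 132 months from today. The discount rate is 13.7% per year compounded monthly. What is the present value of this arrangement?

Ordinary annuity of 156 payments, first payment at period 132.
Periodic rate r = 0.137/12 per month; n is counted in months.
The ordinary-annuity PV formula values the stream one period before the first payment (period 131); discount that back 131 periods:
PV₀ = 7,565 × [1 − (1+r)^−156] / r × (1+r)^−131 = €124,282.70

€124,282.70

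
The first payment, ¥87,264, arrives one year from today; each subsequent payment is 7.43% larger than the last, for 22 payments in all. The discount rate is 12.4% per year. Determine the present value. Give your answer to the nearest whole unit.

Periodic rate r = 0.124 per year.
Growing ordinary annuity: PV = PMT₁ × [1 − ((1+g)/(1+r))^n] / (r − g) = 87,264 × [1 − ((1+0.0743)/(1+r))^22] / (r − 0.0743) = ¥1,106,609.

¥1,106,609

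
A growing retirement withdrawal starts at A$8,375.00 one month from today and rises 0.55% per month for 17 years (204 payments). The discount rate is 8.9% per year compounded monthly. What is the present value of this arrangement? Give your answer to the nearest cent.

A$1,406,653.72

Periodic rate r = 0.089/12 per month; n is counted in months.
Growing ordinary annuity: PV = PMT₁ × [1 − ((1+g)/(1+r))^n] / (r − g) = 8,375 × [1 − ((1+0.0055)/(1+r))^204] / (r − 0.0055) = A$1,406,653.72.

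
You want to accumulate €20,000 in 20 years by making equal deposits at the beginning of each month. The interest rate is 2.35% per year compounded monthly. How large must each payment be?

Level annuity due; solve FV = PMT × [((1+r)^n − 1)/r] × (1+r) for PMT.
Periodic rate r = 0.0235/12 per month; n is counted in months.
With n = 240: PMT = 20,000 / ([((1+r)^n − 1)/r] × (1+r)) = €65.23

€65.23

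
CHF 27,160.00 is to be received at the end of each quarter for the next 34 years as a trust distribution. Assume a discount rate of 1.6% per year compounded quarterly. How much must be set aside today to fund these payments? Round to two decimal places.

CHF 2,844,656.40

This is an ordinary annuity: 136 payments of CHF 27,160.00 at the end of each quarter.
Periodic rate r = 0.016/4 per quarter; n is counted in quarters.
PV = PMT × [(1 − (1+r)^−n)/r] = 27,160 × [1 − (1+r)^−136] / r = CHF 2,844,656.40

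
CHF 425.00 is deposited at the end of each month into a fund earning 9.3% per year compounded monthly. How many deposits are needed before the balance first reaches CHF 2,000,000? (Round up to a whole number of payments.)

470 payments

Periodic rate r = 0.093/12 per month; n is counted in months.
Ordinary annuity FV: 2,000,000 = 425 × [((1+r)^n − 1)/r].
(1+r)^n = 1 + 2,000,000 × r / 425, so n = ln(1 + 2,000,000·r/425) / ln(1+r) = 469.37.
Round up to a whole number of payments: n = 470.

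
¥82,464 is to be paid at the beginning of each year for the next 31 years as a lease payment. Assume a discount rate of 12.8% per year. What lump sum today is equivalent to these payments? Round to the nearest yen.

This is an annuity due: 31 payments of ¥82,464 at the beginning of each year.
Periodic rate r = 0.128 per year.
PV = PMT × [(1 − (1+r)^−n)/r] × (1+r) = 82,464 × [1 − (1+r)^−31] / r × (1+r) = ¥709,345

¥709,345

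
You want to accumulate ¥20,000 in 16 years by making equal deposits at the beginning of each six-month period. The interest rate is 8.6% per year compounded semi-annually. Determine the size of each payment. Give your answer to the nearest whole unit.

Level annuity due; solve FV = PMT × [((1+r)^n − 1)/r] × (1+r) for PMT.
Periodic rate r = 0.086/2 per half-year; n is counted in half-years.
With n = 32: PMT = 20,000 / ([((1+r)^n − 1)/r] × (1+r)) = ¥290

¥290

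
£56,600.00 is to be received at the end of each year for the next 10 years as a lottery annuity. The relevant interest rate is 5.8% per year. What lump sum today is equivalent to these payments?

£420,556.84

This is an ordinary annuity: 10 payments of £56,600.00 at the end of each year.
Periodic rate r = 0.058 per year.
PV = PMT × [(1 − (1+r)^−n)/r] = 56,600 × [1 − (1+r)^−10] / r = £420,556.84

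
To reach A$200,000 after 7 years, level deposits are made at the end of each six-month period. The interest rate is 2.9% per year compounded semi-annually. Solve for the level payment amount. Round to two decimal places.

Level ordinary annuity; solve FV = PMT × [((1+r)^n − 1)/r] for PMT.
Periodic rate r = 0.029/2 per half-year; n is counted in half-years.
With n = 14: PMT = 200,000 / ([((1+r)^n − 1)/r]) = A$12,987.71

A$12,987.71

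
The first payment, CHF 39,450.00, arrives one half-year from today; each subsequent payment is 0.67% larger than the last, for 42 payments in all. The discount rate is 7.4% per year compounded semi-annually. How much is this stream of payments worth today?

Periodic rate r = 0.074/2 per half-year; n is counted in half-years.
Growing ordinary annuity: PV = PMT₁ × [1 − ((1+g)/(1+r))^n] / (r − g) = 39,450 × [1 − ((1+0.0067)/(1+r))^42] / (r − 0.0067) = CHF 927,266.57.

CHF 927,266.57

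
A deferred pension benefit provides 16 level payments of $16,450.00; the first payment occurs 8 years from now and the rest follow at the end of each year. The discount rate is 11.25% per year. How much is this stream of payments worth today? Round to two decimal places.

$56,736.20

Ordinary annuity of 16 payments, first payment at period 8.
Periodic rate r = 0.1125 per year.
The ordinary-annuity PV formula values the stream one period before the first payment (period 7); discount that back 7 periods:
PV₀ = 16,450 × [1 − (1+r)^−16] / r × (1+r)^−7 = $56,736.20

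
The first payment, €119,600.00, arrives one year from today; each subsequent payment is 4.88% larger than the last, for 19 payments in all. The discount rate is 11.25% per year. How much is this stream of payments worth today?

€1,265,126.93

Periodic rate r = 0.1125 per year.
Growing ordinary annuity: PV = PMT₁ × [1 − ((1+g)/(1+r))^n] / (r − g) = 119,600 × [1 − ((1+0.0488)/(1+r))^19] / (r − 0.0488) = €1,265,126.93.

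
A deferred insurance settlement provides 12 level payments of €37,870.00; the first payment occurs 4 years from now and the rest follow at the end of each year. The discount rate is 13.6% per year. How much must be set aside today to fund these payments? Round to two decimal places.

Ordinary annuity of 12 payments, first payment at period 4.
Periodic rate r = 0.136 per year.
The ordinary-annuity PV formula values the stream one period before the first payment (period 3); discount that back 3 periods:
PV₀ = 37,870 × [1 − (1+r)^−12] / r × (1+r)^−3 = €148,819.49

€148,819.49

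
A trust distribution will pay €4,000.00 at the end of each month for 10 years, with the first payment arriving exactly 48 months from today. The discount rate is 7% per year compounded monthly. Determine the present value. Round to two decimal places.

€262,103.56

Ordinary annuity of 120 payments, first payment at period 48.
Periodic rate r = 0.07/12 per month; n is counted in months.
The ordinary-annuity PV formula values the stream one period before the first payment (period 47); discount that back 47 periods:
PV₀ = 4,000 × [1 − (1+r)^−120] / r × (1+r)^−47 = €262,103.56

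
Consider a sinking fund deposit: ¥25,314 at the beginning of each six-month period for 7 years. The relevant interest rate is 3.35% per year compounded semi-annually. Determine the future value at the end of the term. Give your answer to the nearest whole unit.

¥402,317

This is an annuity due: 14 deposits of ¥25,314 at the beginning of each six-month period.
Periodic rate r = 0.0335/2 per half-year; n is counted in half-years.
FV = PMT × [((1+r)^n − 1)/r] × (1+r) = 25,314 × [(1+r)^14 − 1] / r × (1+r) = ¥402,317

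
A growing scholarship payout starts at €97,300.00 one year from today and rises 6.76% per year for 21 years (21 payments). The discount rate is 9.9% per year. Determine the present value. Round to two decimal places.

Periodic rate r = 0.099 per year.
Growing ordinary annuity: PV = PMT₁ × [1 − ((1+g)/(1+r))^n] / (r − g) = 97,300 × [1 − ((1+0.0676)/(1+r))^21] / (r − 0.0676) = €1,412,904.88.

€1,412,904.88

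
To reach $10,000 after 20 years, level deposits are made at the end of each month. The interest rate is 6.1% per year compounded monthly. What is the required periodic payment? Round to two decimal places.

Level ordinary annuity; solve FV = PMT × [((1+r)^n − 1)/r] for PMT.
Periodic rate r = 0.061/12 per month; n is counted in months.
With n = 240: PMT = 10,000 / ([((1+r)^n − 1)/r]) = $21.39

$21.39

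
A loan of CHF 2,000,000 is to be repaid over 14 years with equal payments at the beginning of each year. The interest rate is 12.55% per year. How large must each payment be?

CHF 275,683.21

Level annuity due; solve PV = PMT × [(1 − (1+r)^−n)/r] × (1+r) for PMT.
Periodic rate r = 0.1255 per year.
With n = 14: PMT = 2,000,000 / ([(1 − (1+r)^−n)/r] × (1+r)) = CHF 275,683.21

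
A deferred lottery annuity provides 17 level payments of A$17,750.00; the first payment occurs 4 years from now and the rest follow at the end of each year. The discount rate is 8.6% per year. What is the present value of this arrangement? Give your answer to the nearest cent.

A$121,505.38

Ordinary annuity of 17 payments, first payment at period 4.
Periodic rate r = 0.086 per year.
The ordinary-annuity PV formula values the stream one period before the first payment (period 3); discount that back 3 periods:
PV₀ = 17,750 × [1 − (1+r)^−17] / r × (1+r)^−3 = A$121,505.38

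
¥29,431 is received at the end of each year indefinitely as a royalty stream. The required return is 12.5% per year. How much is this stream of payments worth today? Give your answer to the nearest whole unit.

¥235,448

Periodic rate r = 0.125 per year.
Level perpetuity: PV = PMT / r = 29,431 / (0.125) = ¥235,448.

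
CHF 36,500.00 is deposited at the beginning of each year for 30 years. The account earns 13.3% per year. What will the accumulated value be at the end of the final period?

This is an annuity due: 30 deposits of CHF 36,500.00 at the beginning of each year.
Periodic rate r = 0.133 per year.
FV = PMT × [((1+r)^n − 1)/r] × (1+r) = 36,500 × [(1+r)^30 − 1] / r × (1+r) = CHF 12,858,537.91

CHF 12,858,537.91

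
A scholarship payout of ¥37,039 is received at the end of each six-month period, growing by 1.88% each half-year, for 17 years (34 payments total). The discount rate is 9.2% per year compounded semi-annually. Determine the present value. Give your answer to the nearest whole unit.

¥805,776

Periodic rate r = 0.092/2 per half-year; n is counted in half-years.
Growing ordinary annuity: PV = PMT₁ × [1 − ((1+g)/(1+r))^n] / (r − g) = 37,039 × [1 − ((1+0.0188)/(1+r))^34] / (r − 0.0188) = ¥805,776.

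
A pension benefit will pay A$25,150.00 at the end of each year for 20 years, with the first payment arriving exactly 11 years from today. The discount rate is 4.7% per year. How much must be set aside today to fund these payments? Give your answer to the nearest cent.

A$203,135.45

Ordinary annuity of 20 payments, first payment at period 11.
Periodic rate r = 0.047 per year.
The ordinary-annuity PV formula values the stream one period before the first payment (period 10); discount that back 10 periods:
PV₀ = 25,150 × [1 − (1+r)^−20] / r × (1+r)^−10 = A$203,135.45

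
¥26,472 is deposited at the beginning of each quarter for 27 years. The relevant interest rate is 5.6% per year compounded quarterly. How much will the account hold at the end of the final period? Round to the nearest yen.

¥6,688,561

This is an annuity due: 108 deposits of ¥26,472 at the beginning of each quarter.
Periodic rate r = 0.056/4 per quarter; n is counted in quarters.
FV = PMT × [((1+r)^n − 1)/r] × (1+r) = 26,472 × [(1+r)^108 − 1] / r × (1+r) = ¥6,688,561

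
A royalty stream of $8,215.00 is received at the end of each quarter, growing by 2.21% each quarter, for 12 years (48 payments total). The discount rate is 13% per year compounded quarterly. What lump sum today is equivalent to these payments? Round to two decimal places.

Periodic rate r = 0.13/4 per quarter; n is counted in quarters.
Growing ordinary annuity: PV = PMT₁ × [1 − ((1+g)/(1+r))^n] / (r − g) = 8,215 × [1 − ((1+0.0221)/(1+r))^48] / (r − 0.0221) = $304,018.31.

$304,018.31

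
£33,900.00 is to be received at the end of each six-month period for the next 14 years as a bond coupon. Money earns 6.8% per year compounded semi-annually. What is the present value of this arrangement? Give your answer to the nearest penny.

£606,086.79

This is an ordinary annuity: 28 payments of £33,900.00 at the end of each six-month period.
Periodic rate r = 0.068/2 per half-year; n is counted in half-years.
PV = PMT × [(1 − (1+r)^−n)/r] = 33,900 × [1 − (1+r)^−28] / r = £606,086.79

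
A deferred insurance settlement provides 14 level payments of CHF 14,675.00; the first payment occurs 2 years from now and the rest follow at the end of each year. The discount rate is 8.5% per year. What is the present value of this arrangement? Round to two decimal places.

CHF 108,339.33

Ordinary annuity of 14 payments, first payment at period 2.
Periodic rate r = 0.085 per year.
The ordinary-annuity PV formula values the stream one period before the first payment (period 1); discount that back 1 periods:
PV₀ = 14,675 × [1 − (1+r)^−14] / r × (1+r)^−1 = CHF 108,339.33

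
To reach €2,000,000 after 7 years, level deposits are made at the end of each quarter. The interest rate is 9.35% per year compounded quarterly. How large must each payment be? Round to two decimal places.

€51,388.25

Level ordinary annuity; solve FV = PMT × [((1+r)^n − 1)/r] for PMT.
Periodic rate r = 0.0935/4 per quarter; n is counted in quarters.
With n = 28: PMT = 2,000,000 / ([((1+r)^n − 1)/r]) = €51,388.25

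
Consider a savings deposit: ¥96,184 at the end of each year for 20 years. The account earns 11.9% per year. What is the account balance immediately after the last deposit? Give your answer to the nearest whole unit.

¥6,850,476

This is an ordinary annuity: 20 deposits of ¥96,184 at the end of each year.
Periodic rate r = 0.119 per year.
FV = PMT × [((1+r)^n − 1)/r] = 96,184 × [(1+r)^20 − 1] / r = ¥6,850,476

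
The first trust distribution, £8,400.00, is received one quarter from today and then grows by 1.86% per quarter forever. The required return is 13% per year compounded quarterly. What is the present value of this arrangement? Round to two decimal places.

Periodic rate r = 0.13/4 per quarter.
Growing perpetuity (Gordon): PV = PMT₁ / (r − g) = 8,400 / (r − 0.0186) = £604,316.55.

£604,316.55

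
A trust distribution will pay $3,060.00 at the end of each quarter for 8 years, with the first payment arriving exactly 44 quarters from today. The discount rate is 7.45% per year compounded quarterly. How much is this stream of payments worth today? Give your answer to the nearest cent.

Ordinary annuity of 32 payments, first payment at period 44.
Periodic rate r = 0.0745/4 per quarter; n is counted in quarters.
The ordinary-annuity PV formula values the stream one period before the first payment (period 43); discount that back 43 periods:
PV₀ = 3,060 × [1 − (1+r)^−32] / r × (1+r)^−43 = $33,136.33

$33,136.33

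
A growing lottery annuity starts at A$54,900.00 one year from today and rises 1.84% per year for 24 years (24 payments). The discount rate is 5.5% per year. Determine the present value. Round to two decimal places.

Periodic rate r = 0.055 per year.
Growing ordinary annuity: PV = PMT₁ × [1 − ((1+g)/(1+r))^n] / (r − g) = 54,900 × [1 − ((1+0.0184)/(1+r))^24] / (r − 0.0184) = A$857,203.35.

A$857,203.35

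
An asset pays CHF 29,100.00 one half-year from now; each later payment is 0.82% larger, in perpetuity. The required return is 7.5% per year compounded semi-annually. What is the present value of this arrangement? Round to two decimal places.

Periodic rate r = 0.075/2 per half-year.
Growing perpetuity (Gordon): PV = PMT₁ / (r − g) = 29,100 / (r − 0.0082) = CHF 993,174.06.

CHF 993,174.06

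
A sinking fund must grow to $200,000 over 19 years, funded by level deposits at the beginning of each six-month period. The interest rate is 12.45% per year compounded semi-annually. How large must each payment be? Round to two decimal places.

Level annuity due; solve FV = PMT × [((1+r)^n − 1)/r] × (1+r) for PMT.
Periodic rate r = 0.1245/2 per half-year; n is counted in half-years.
With n = 38: PMT = 200,000 / ([((1+r)^n − 1)/r] × (1+r)) = $1,313.60

$1,313.60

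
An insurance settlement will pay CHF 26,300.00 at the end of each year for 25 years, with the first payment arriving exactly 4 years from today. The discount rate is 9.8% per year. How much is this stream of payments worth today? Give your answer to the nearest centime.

CHF 183,149.84

Ordinary annuity of 25 payments, first payment at period 4.
Periodic rate r = 0.098 per year.
The ordinary-annuity PV formula values the stream one period before the first payment (period 3); discount that back 3 periods:
PV₀ = 26,300 × [1 − (1+r)^−25] / r × (1+r)^−3 = CHF 183,149.84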